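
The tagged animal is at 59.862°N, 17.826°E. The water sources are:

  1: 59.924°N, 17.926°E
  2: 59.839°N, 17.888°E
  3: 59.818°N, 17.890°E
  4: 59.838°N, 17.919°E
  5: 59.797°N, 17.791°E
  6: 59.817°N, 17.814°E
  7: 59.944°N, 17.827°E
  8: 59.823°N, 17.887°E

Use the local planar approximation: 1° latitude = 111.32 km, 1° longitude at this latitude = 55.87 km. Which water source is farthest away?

7

Distances from 59.862°N, 17.826°E:
1: √((0.062·111.32)² + (0.100·55.87)²) = √(47.63540 + 31.21457) = 8.880 km
2: √((-0.023·111.32)² + (0.062·55.87)²) = √(6.55544 + 11.99888) = 4.307 km
3: √((-0.044·111.32)² + (0.064·55.87)²) = √(23.99119 + 12.78549) = 6.064 km
4: √((-0.024·111.32)² + (0.093·55.87)²) = √(7.13787 + 26.99748) = 5.843 km
5: √((-0.065·111.32)² + (-0.035·55.87)²) = √(52.35680 + 3.82378) = 7.495 km
6: √((-0.045·111.32)² + (-0.012·55.87)²) = √(25.09409 + 0.44949) = 5.054 km
7: √((0.082·111.32)² + (0.001·55.87)²) = √(83.32477 + 0.00312) = 9.128 km
8: √((-0.039·111.32)² + (0.061·55.87)²) = √(18.84845 + 11.61494) = 5.519 km
Maximum: 7 at 9.128 km.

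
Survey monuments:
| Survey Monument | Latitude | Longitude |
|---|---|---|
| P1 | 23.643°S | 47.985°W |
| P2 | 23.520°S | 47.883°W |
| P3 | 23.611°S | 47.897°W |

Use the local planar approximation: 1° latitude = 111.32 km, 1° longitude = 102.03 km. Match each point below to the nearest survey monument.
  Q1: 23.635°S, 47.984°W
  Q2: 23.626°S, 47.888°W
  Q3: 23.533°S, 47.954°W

Q1→P1; Q2→P3; Q3→P2

Q1 at 23.635°S, 47.984°W:
  P1: 0.896 km
  P2: 16.434 km
  P3: 9.270 km
  → nearest: P1 (0.896 km)
Q2 at 23.626°S, 47.888°W:
  P1: 10.076 km
  P2: 11.811 km
  P3: 1.906 km
  → nearest: P3 (1.906 km)
Q3 at 23.533°S, 47.954°W:
  P1: 12.647 km
  P2: 7.387 km
  P3: 10.451 km
  → nearest: P2 (7.387 km)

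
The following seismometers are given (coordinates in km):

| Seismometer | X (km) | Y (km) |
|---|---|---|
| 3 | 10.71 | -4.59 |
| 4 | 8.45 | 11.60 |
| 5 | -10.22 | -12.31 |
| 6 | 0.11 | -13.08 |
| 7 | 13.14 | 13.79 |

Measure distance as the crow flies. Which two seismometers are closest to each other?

4 and 7

Pairwise distances:
3–4: √((-2.26)² + (16.19)²) = √(5.1076 + 262.1161) = 16.35 km
3–5: √((-20.93)² + (-7.72)²) = √(438.0649 + 59.5984) = 22.31 km
3–6: √((-10.60)² + (-8.49)²) = √(112.3600 + 72.0801) = 13.58 km
3–7: √((2.43)² + (18.38)²) = √(5.9049 + 337.8244) = 18.54 km
4–5: √((-18.67)² + (-23.91)²) = √(348.5689 + 571.6881) = 30.34 km
4–6: √((-8.34)² + (-24.68)²) = √(69.5556 + 609.1024) = 26.05 km
4–7: √((4.69)² + (2.19)²) = √(21.9961 + 4.7961) = 5.18 km
5–6: √((10.33)² + (-0.77)²) = √(106.7089 + 0.5929) = 10.36 km
5–7: √((23.36)² + (26.10)²) = √(545.6896 + 681.2100) = 35.03 km
6–7: √((13.03)² + (26.87)²) = √(169.7809 + 721.9969) = 29.86 km
Closest pair: 4–7 at 5.18 km.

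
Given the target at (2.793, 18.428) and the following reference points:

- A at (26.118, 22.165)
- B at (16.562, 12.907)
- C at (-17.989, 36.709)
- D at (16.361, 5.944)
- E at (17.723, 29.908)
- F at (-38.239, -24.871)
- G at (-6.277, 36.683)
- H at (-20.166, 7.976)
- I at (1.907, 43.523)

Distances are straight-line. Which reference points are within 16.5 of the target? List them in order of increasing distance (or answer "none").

B

Distances from (2.793, 18.428):
A: 23.622
B: 14.835
C: 27.678
D: 18.437
E: 18.833
F: 59.653
G: 20.384
H: 25.226
I: 25.111
Threshold 16.5: B (14.835) is within range.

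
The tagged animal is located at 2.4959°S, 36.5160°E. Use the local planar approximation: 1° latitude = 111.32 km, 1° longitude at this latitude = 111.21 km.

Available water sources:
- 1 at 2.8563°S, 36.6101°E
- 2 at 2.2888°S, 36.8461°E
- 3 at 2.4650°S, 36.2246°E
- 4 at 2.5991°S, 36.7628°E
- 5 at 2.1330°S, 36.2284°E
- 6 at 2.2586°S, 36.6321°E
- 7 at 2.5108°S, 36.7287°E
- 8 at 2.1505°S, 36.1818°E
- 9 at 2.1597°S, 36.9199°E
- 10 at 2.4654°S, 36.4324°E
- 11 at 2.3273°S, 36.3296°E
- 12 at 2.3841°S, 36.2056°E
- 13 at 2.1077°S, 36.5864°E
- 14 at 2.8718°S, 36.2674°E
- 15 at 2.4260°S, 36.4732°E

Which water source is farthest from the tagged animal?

Distances from 2.4959°S, 36.5160°E:
1: √((-0.3604·111.32)² + (0.0941·111.21)²) = √(1609.592575 + 109.513316) = 41.4621 km
2: √((0.2071·111.32)² + (0.3301·111.21)²) = √(531.504068 + 1347.655010) = 43.3493 km
3: √((0.0309·111.32)² + (-0.2914·111.21)²) = √(11.832141 + 1050.187335) = 32.5886 km
4: √((-0.1032·111.32)² + (0.2468·111.21)²) = √(131.979291 + 753.317389) = 29.7539 km
5: √((0.3629·111.32)² + (-0.2876·111.21)²) = √(1632.000666 + 1022.976000) = 51.5265 km
6: √((0.2373·111.32)² + (0.1161·111.21)²) = √(697.817524 + 166.706342) = 29.4028 km
7: √((-0.0149·111.32)² + (0.2127·111.21)²) = √(2.751180 + 559.529078) = 23.7124 km
8: √((0.3454·111.32)² + (-0.3342·111.21)²) = √(1478.396963 + 1381.339951) = 53.4765 km
9: √((0.3362·111.32)² + (0.4039·111.21)²) = √(1400.689308 + 2017.601480) = 58.4662 km
10: √((0.0305·111.32)² + (-0.0836·111.21)²) = √(11.527790 + 86.437110) = 9.8977 km
11: √((0.1686·111.32)² + (-0.1864·111.21)²) = √(352.258544 + 429.713994) = 27.9638 km
12: √((0.1118·111.32)² + (-0.3104·111.21)²) = √(154.892362 + 1191.601680) = 36.6946 km
13: √((0.3882·111.32)² + (0.0704·111.21)²) = √(1867.486442 + 61.296122) = 43.9179 km
14: √((-0.3759·111.32)² + (-0.2486·111.21)²) = √(1751.019759 + 764.345882) = 50.1534 km
15: √((0.0699·111.32)² + (-0.0428·111.21)²) = √(60.548132 + 22.655582) = 9.1216 km
Maximum: 9 at 58.4662 km.

9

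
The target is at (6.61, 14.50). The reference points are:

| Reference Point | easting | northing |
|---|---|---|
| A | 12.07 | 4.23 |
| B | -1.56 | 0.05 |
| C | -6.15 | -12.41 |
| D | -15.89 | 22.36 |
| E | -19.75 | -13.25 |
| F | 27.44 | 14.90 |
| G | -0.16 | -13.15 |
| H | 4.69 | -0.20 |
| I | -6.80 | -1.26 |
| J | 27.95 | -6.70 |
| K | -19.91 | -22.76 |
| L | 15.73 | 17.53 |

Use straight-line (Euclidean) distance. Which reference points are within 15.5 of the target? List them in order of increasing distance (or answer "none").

Distances from (6.61, 14.50):
A: 11.63
B: 16.60
C: 29.78
D: 23.83
E: 38.27
F: 20.83
G: 28.47
H: 14.82
I: 20.69
J: 30.08
K: 45.73
L: 9.61
Threshold 15.5: L (9.61), A (11.63), H (14.82) are within range.

L, A, H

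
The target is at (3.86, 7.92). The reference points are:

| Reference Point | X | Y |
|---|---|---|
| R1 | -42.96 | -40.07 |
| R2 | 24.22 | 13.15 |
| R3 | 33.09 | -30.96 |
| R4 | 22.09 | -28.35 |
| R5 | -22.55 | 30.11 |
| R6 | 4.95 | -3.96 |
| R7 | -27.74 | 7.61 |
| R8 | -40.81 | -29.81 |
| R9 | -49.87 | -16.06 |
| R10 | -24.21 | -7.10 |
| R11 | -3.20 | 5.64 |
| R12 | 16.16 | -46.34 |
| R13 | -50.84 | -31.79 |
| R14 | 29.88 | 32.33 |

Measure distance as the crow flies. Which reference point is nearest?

Distances from (3.86, 7.92):
R1: √((-46.82)² + (-47.99)²) = √(2192.1124 + 2303.0401) = 67.05
R2: √((20.36)² + (5.23)²) = √(414.5296 + 27.3529) = 21.02
R3: √((29.23)² + (-38.88)²) = √(854.3929 + 1511.6544) = 48.64
R4: √((18.23)² + (-36.27)²) = √(332.3329 + 1315.5129) = 40.59
R5: √((-26.41)² + (22.19)²) = √(697.4881 + 492.3961) = 34.49
R6: √((1.09)² + (-11.88)²) = √(1.1881 + 141.1344) = 11.93
R7: √((-31.60)² + (-0.31)²) = √(998.5600 + 0.0961) = 31.60
R8: √((-44.67)² + (-37.73)²) = √(1995.4089 + 1423.5529) = 58.47
R9: √((-53.73)² + (-23.98)²) = √(2886.9129 + 575.0404) = 58.84
R10: √((-28.07)² + (-15.02)²) = √(787.9249 + 225.6004) = 31.84
R11: √((-7.06)² + (-2.28)²) = √(49.8436 + 5.1984) = 7.42
R12: √((12.30)² + (-54.26)²) = √(151.2900 + 2944.1476) = 55.64
R13: √((-54.70)² + (-39.71)²) = √(2992.0900 + 1576.8841) = 67.59
R14: √((26.02)² + (24.41)²) = √(677.0404 + 595.8481) = 35.68
Minimum: R11 at 7.42.

R11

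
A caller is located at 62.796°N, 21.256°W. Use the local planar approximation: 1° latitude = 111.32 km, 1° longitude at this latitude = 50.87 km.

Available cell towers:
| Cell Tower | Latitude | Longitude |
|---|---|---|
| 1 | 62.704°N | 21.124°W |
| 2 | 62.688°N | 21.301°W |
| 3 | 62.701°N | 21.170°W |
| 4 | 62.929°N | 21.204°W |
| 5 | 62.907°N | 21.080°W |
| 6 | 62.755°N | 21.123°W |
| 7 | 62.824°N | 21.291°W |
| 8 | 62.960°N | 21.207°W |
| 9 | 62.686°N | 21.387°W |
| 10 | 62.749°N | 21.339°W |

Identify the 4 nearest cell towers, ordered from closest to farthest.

Distances from 62.796°N, 21.256°W:
1: 12.246 km
2: 12.239 km
3: 11.445 km
4: 15.040 km
5: 15.259 km
6: 8.161 km
7: 3.590 km
8: 18.426 km
9: 13.941 km
10: 6.723 km
Sorted: 7 (3.590 km) < 10 (6.723 km) < 6 (8.161 km) < 3 (11.445 km) < 2 (12.239 km) < 1 (12.246 km) < …

7, 10, 6, 3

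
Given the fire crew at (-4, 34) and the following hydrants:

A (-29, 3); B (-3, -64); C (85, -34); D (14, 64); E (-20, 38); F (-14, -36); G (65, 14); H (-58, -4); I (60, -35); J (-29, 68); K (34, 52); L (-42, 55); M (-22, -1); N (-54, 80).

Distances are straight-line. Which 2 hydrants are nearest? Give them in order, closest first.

E, D

Distances from (-4, 34):
A: √((-25)² + (-31)²) = √(625.000 + 961.000) = 39.8
B: √((1)² + (-98)²) = √(1.000 + 9604.000) = 98.0
C: √((89)² + (-68)²) = √(7921.000 + 4624.000) = 112.0
D: √((18)² + (30)²) = √(324.000 + 900.000) = 35.0
E: √((-16)² + (4)²) = √(256.000 + 16.000) = 16.5
F: √((-10)² + (-70)²) = √(100.000 + 4900.000) = 70.7
G: √((69)² + (-20)²) = √(4761.000 + 400.000) = 71.8
H: √((-54)² + (-38)²) = √(2916.000 + 1444.000) = 66.0
I: √((64)² + (-69)²) = √(4096.000 + 4761.000) = 94.1
J: √((-25)² + (34)²) = √(625.000 + 1156.000) = 42.2
K: √((38)² + (18)²) = √(1444.000 + 324.000) = 42.0
L: √((-38)² + (21)²) = √(1444.000 + 441.000) = 43.4
M: √((-18)² + (-35)²) = √(324.000 + 1225.000) = 39.4
N: √((-50)² + (46)²) = √(2500.000 + 2116.000) = 67.9
Sorted: E (16.5) < D (35.0) < M (39.4) < A (39.8) < …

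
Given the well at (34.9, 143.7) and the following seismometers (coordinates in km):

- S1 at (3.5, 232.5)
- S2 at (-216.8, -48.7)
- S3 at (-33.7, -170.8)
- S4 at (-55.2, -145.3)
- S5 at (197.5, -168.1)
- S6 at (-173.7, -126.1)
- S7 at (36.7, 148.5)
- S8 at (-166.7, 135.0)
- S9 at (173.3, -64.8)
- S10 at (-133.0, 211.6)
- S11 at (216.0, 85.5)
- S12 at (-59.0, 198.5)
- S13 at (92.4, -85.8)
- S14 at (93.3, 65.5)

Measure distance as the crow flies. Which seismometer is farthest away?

S5

Distances from (34.9, 143.7):
S1: √((-31.4)² + (88.8)²) = √(985.960 + 7885.440) = 94.2 km
S2: √((-251.7)² + (-192.4)²) = √(63352.890 + 37017.760) = 316.8 km
S3: √((-68.6)² + (-314.5)²) = √(4705.960 + 98910.250) = 321.9 km
S4: √((-90.1)² + (-289.0)²) = √(8118.010 + 83521.000) = 302.7 km
S5: √((162.6)² + (-311.8)²) = √(26438.760 + 97219.240) = 351.7 km
S6: √((-208.6)² + (-269.8)²) = √(43513.960 + 72792.040) = 341.0 km
S7: √((1.8)² + (4.8)²) = √(3.240 + 23.040) = 5.1 km
S8: √((-201.6)² + (-8.7)²) = √(40642.560 + 75.690) = 201.8 km
S9: √((138.4)² + (-208.5)²) = √(19154.560 + 43472.250) = 250.3 km
S10: √((-167.9)² + (67.9)²) = √(28190.410 + 4610.410) = 181.1 km
S11: √((181.1)² + (-58.2)²) = √(32797.210 + 3387.240) = 190.2 km
S12: √((-93.9)² + (54.8)²) = √(8817.210 + 3003.040) = 108.7 km
S13: √((57.5)² + (-229.5)²) = √(3306.250 + 52670.250) = 236.6 km
S14: √((58.4)² + (-78.2)²) = √(3410.560 + 6115.240) = 97.6 km
Maximum: S5 at 351.7 km.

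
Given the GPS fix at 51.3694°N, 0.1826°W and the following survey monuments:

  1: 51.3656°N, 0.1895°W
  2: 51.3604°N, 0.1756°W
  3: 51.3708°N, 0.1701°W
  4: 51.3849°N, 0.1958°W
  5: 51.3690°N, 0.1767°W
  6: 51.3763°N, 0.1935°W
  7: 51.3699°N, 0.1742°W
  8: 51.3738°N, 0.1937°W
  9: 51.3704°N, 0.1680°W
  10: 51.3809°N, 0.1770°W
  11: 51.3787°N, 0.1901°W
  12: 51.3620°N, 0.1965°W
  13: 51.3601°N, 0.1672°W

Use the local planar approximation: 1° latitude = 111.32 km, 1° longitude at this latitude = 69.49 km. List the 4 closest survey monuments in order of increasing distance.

Distances from 51.3694°N, 0.1826°W:
1: √((-0.0038·111.32)² + (-0.0069·69.49)²) = √(0.178943 + 0.229902) = 0.6394 km
2: √((-0.0090·111.32)² + (0.0070·69.49)²) = √(1.003764 + 0.236614) = 1.1137 km
3: √((0.0014·111.32)² + (0.0125·69.49)²) = √(0.024289 + 0.754509) = 0.8825 km
4: √((0.0155·111.32)² + (-0.0132·69.49)²) = √(2.977212 + 0.841381) = 1.9541 km
5: √((-0.0004·111.32)² + (0.0059·69.49)²) = √(0.001983 + 0.168093) = 0.4124 km
6: √((0.0069·111.32)² + (-0.0109·69.49)²) = √(0.589990 + 0.573717) = 1.0788 km
7: √((0.0005·111.32)² + (0.0084·69.49)²) = √(0.003098 + 0.340724) = 0.5864 km
8: √((0.0044·111.32)² + (-0.0111·69.49)²) = √(0.239912 + 0.594964) = 0.9137 km
9: √((0.0010·111.32)² + (0.0146·69.49)²) = √(0.012392 + 1.029320) = 1.0206 km
10: √((0.0115·111.32)² + (0.0056·69.49)²) = √(1.638861 + 0.151433) = 1.3380 km
11: √((0.0093·111.32)² + (-0.0075·69.49)²) = √(1.071796 + 0.271623) = 1.1591 km
12: √((-0.0074·111.32)² + (-0.0139·69.49)²) = √(0.678594 + 0.932984) = 1.2695 km
13: √((-0.0093·111.32)² + (0.0154·69.49)²) = √(1.071796 + 1.145212) = 1.4890 km
Sorted: 5 (0.4124 km) < 7 (0.5864 km) < 1 (0.6394 km) < 3 (0.8825 km) < 8 (0.9137 km) < 9 (1.0206 km) < …

5, 7, 1, 3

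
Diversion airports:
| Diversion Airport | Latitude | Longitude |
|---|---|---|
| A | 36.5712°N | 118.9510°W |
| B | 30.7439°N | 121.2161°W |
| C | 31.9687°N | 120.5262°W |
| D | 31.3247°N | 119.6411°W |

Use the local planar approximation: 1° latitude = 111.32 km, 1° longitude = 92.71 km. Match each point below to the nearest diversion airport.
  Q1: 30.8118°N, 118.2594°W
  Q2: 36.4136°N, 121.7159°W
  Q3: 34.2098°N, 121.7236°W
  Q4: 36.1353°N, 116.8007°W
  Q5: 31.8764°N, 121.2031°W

Q1→D; Q2→A; Q3→C; Q4→A; Q5→C

Q1 at 30.8118°N, 118.2594°W:
  A: 644.3346 km
  B: 274.2199 km
  C: 246.4772 km
  D: 140.2459 km
  → nearest: D (140.2459 km)
Q2 at 36.4136°N, 121.7159°W:
  A: 256.9336 km
  B: 632.8496 km
  C: 506.9504 km
  D: 598.2629 km
  → nearest: A (256.9336 km)
Q3 at 34.2098°N, 121.7236°W:
  A: 367.6612 km
  B: 388.6822 km
  C: 273.0629 km
  D: 374.7335 km
  → nearest: C (273.0629 km)
Q4 at 36.1353°N, 116.8007°W:
  A: 205.1749 km
  B: 726.4803 km
  C: 578.2988 km
  D: 596.7595 km
  → nearest: A (205.1749 km)
Q5 at 31.8764°N, 121.2031°W:
  A: 562.7888 km
  B: 126.0757 km
  C: 63.5910 km
  D: 157.2979 km
  → nearest: C (63.5910 km)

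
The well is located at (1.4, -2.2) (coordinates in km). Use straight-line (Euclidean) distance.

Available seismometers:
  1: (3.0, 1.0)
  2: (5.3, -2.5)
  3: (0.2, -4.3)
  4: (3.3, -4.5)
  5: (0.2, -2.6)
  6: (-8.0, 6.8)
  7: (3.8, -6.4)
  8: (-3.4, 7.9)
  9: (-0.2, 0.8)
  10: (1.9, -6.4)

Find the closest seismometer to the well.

Distances from (1.4, -2.2):
1: √((1.6)² + (3.2)²) = √(2.560 + 10.240) = 3.6 km
2: √((3.9)² + (-0.3)²) = √(15.210 + 0.090) = 3.9 km
3: √((-1.2)² + (-2.1)²) = √(1.440 + 4.410) = 2.4 km
4: √((1.9)² + (-2.3)²) = √(3.610 + 5.290) = 3.0 km
5: √((-1.2)² + (-0.4)²) = √(1.440 + 0.160) = 1.3 km
6: √((-9.4)² + (9.0)²) = √(88.360 + 81.000) = 13.0 km
7: √((2.4)² + (-4.2)²) = √(5.760 + 17.640) = 4.8 km
8: √((-4.8)² + (10.1)²) = √(23.040 + 102.010) = 11.2 km
9: √((-1.6)² + (3.0)²) = √(2.560 + 9.000) = 3.4 km
10: √((0.5)² + (-4.2)²) = √(0.250 + 17.640) = 4.2 km
Minimum: 5 at 1.3 km.

5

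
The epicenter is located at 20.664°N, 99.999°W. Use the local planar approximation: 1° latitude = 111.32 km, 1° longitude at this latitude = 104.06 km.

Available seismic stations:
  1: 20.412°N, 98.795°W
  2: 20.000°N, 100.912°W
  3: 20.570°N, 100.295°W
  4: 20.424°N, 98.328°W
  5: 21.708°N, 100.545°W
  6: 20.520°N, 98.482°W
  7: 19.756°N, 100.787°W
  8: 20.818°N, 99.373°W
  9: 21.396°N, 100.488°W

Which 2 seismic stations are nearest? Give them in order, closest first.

3, 8

Distances from 20.664°N, 99.999°W:
1: √((-0.252·111.32)² + (1.204·104.06)²) = √(786.95061 + 15697.14308) = 128.390 km
2: √((-0.664·111.32)² + (-0.913·104.06)²) = √(5463.64602 + 9026.28825) = 120.374 km
3: √((-0.094·111.32)² + (-0.296·104.06)²) = √(109.49697 + 948.74842) = 32.531 km
4: √((-0.240·111.32)² + (1.671·104.06)²) = √(713.78740 + 30235.73588) = 175.925 km
5: √((1.044·111.32)² + (-0.546·104.06)²) = √(13506.64212 + 3228.14422) = 129.363 km
6: √((-0.144·111.32)² + (1.517·104.06)²) = √(256.96346 + 24919.47020) = 158.671 km
7: √((-0.908·111.32)² + (-0.788·104.06)²) = √(10216.87529 + 6723.88192) = 130.157 km
8: √((0.154·111.32)² + (0.626·104.06)²) = √(293.89205 + 4243.42284) = 67.360 km
9: √((0.732·111.32)² + (-0.489·104.06)²) = √(6640.00731 + 2589.31783) = 96.069 km
Sorted: 3 (32.531 km) < 8 (67.360 km) < 9 (96.069 km) < 2 (120.374 km) < …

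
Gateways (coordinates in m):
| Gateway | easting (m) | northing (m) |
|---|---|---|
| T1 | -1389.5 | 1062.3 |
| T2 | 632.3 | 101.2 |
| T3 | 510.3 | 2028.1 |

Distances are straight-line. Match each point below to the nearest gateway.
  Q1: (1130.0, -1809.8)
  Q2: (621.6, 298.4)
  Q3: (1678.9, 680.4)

Q1→T2; Q2→T2; Q3→T2

Q1 at (1130.0, -1809.8):
  T1: √((-2519.5)² + (2872.1)²) = √(6347880.250 + 8248958.410) = 3820.6 m
  T2: √((-497.7)² + (1911.0)²) = √(247705.290 + 3651921.000) = 1974.7 m
  T3: √((-619.7)² + (3837.9)²) = √(384028.090 + 14729476.410) = 3887.6 m
  → nearest: T2 (1974.7 m)
Q2 at (621.6, 298.4):
  T1: √((-2011.1)² + (763.9)²) = √(4044523.210 + 583543.210) = 2151.3 m
  T2: √((10.7)² + (-197.2)²) = √(114.490 + 38887.840) = 197.5 m
  T3: √((-111.3)² + (1729.7)²) = √(12387.690 + 2991862.090) = 1733.3 m
  → nearest: T2 (197.5 m)
Q3 at (1678.9, 680.4):
  T1: √((-3068.4)² + (381.9)²) = √(9415078.560 + 145847.610) = 3092.1 m
  T2: √((-1046.6)² + (-579.2)²) = √(1095371.560 + 335472.640) = 1196.2 m
  T3: √((-1168.6)² + (1347.7)²) = √(1365625.960 + 1816295.290) = 1783.8 m
  → nearest: T2 (1196.2 m)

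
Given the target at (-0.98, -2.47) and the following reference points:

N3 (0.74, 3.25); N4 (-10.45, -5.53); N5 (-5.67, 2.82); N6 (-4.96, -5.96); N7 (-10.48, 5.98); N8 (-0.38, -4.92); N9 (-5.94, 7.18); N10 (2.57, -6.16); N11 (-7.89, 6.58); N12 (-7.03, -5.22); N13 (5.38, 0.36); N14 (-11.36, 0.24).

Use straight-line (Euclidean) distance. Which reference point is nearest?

Distances from (-0.98, -2.47):
N3: √((1.72)² + (5.72)²) = √(2.9584 + 32.7184) = 5.97
N4: √((-9.47)² + (-3.06)²) = √(89.6809 + 9.3636) = 9.95
N5: √((-4.69)² + (5.29)²) = √(21.9961 + 27.9841) = 7.07
N6: √((-3.98)² + (-3.49)²) = √(15.8404 + 12.1801) = 5.29
N7: √((-9.50)² + (8.45)²) = √(90.2500 + 71.4025) = 12.71
N8: √((0.60)² + (-2.45)²) = √(0.3600 + 6.0025) = 2.52
N9: √((-4.96)² + (9.65)²) = √(24.6016 + 93.1225) = 10.85
N10: √((3.55)² + (-3.69)²) = √(12.6025 + 13.6161) = 5.12
N11: √((-6.91)² + (9.05)²) = √(47.7481 + 81.9025) = 11.39
N12: √((-6.05)² + (-2.75)²) = √(36.6025 + 7.5625) = 6.65
N13: √((6.36)² + (2.83)²) = √(40.4496 + 8.0089) = 6.96
N14: √((-10.38)² + (2.71)²) = √(107.7444 + 7.3441) = 10.73
Minimum: N8 at 2.52.

N8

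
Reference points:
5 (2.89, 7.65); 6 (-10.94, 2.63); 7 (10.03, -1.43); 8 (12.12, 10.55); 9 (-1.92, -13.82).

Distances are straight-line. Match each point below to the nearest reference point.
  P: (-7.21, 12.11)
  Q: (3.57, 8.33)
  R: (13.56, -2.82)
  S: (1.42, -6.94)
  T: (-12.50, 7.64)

P→6; Q→5; R→7; S→9; T→6

P at (-7.21, 12.11):
  5: √((10.10)² + (-4.46)²) = √(102.0100 + 19.8916) = 11.04
  6: √((-3.73)² + (-9.48)²) = √(13.9129 + 89.8704) = 10.19
  7: √((17.24)² + (-13.54)²) = √(297.2176 + 183.3316) = 21.92
  8: √((19.33)² + (-1.56)²) = √(373.6489 + 2.4336) = 19.39
  9: √((5.29)² + (-25.93)²) = √(27.9841 + 672.3649) = 26.46
  → nearest: 6 (10.19)
Q at (3.57, 8.33):
  5: √((-0.68)² + (-0.68)²) = √(0.4624 + 0.4624) = 0.96
  6: √((-14.51)² + (-5.70)²) = √(210.5401 + 32.4900) = 15.59
  7: √((6.46)² + (-9.76)²) = √(41.7316 + 95.2576) = 11.70
  8: √((8.55)² + (2.22)²) = √(73.1025 + 4.9284) = 8.83
  9: √((-5.49)² + (-22.15)²) = √(30.1401 + 490.6225) = 22.82
  → nearest: 5 (0.96)
R at (13.56, -2.82):
  5: √((-10.67)² + (10.47)²) = √(113.8489 + 109.6209) = 14.95
  6: √((-24.50)² + (5.45)²) = √(600.2500 + 29.7025) = 25.10
  7: √((-3.53)² + (1.39)²) = √(12.4609 + 1.9321) = 3.79
  8: √((-1.44)² + (13.37)²) = √(2.0736 + 178.7569) = 13.45
  9: √((-15.48)² + (-11.00)²) = √(239.6304 + 121.0000) = 18.99
  → nearest: 7 (3.79)
S at (1.42, -6.94):
  5: √((1.47)² + (14.59)²) = √(2.1609 + 212.8681) = 14.66
  6: √((-12.36)² + (9.57)²) = √(152.7696 + 91.5849) = 15.63
  7: √((8.61)² + (5.51)²) = √(74.1321 + 30.3601) = 10.22
  8: √((10.70)² + (17.49)²) = √(114.4900 + 305.9001) = 20.50
  9: √((-3.34)² + (-6.88)²) = √(11.1556 + 47.3344) = 7.65
  → nearest: 9 (7.65)
T at (-12.50, 7.64):
  5: √((15.39)² + (0.01)²) = √(236.8521 + 0.0001) = 15.39
  6: √((1.56)² + (-5.01)²) = √(2.4336 + 25.1001) = 5.25
  7: √((22.53)² + (-9.07)²) = √(507.6009 + 82.2649) = 24.29
  8: √((24.62)² + (2.91)²) = √(606.1444 + 8.4681) = 24.79
  9: √((10.58)² + (-21.46)²) = √(111.9364 + 460.5316) = 23.93
  → nearest: 6 (5.25)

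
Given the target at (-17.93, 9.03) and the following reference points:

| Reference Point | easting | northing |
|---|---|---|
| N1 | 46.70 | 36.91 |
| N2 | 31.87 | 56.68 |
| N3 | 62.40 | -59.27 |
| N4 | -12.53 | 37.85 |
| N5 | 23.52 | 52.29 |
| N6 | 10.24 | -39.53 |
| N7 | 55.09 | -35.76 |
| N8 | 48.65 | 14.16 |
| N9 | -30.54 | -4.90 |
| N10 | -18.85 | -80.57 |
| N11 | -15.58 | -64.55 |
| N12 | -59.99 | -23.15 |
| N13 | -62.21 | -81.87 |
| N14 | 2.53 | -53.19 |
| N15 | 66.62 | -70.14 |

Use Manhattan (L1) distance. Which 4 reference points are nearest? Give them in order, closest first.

Distances from (-17.93, 9.03):
N1: 92.51
N2: 97.45
N3: 148.63
N4: 34.22
N5: 84.71
N6: 76.73
N7: 117.81
N8: 71.71
N9: 26.54
N10: 90.52
N11: 75.93
N12: 74.24
N13: 135.18
N14: 82.68
N15: 163.72
Sorted: N9 (26.54) < N4 (34.22) < N8 (71.71) < N12 (74.24) < N11 (75.93) < N6 (76.73) < …

N9, N4, N8, N12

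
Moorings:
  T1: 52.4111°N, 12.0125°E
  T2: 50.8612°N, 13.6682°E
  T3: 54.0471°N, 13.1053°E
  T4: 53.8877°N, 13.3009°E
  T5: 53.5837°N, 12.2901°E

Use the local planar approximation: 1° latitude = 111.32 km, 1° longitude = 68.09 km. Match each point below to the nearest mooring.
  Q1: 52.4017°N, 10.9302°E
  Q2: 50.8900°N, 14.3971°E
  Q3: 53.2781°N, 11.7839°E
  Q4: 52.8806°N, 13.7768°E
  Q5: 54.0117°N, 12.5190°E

Q1→T1; Q2→T2; Q3→T5; Q4→T4; Q5→T3

Q1 at 52.4017°N, 10.9302°E:
  T1: √((0.0094·111.32)² + (1.0823·68.09)²) = √(1.094970 + 5430.777190) = 73.7012 km
  T2: √((-1.5405·111.32)² + (2.7380·68.09)²) = √(29408.291913 + 34756.301501) = 253.3073 km
  T3: √((1.6454·111.32)² + (2.1751·68.09)²) = √(33549.757180 + 21934.367982) = 235.5507 km
  T4: √((1.4860·111.32)² + (2.3707·68.09)²) = √(27364.279279 + 26056.727296) = 231.1298 km
  T5: √((1.1820·111.32)² + (1.3599·68.09)²) = √(17313.359558 + 8573.943473) = 160.8953 km
  → nearest: T1 (73.7012 km)
Q2 at 50.8900°N, 14.3971°E:
  T1: √((1.5211·111.32)² + (-2.3846·68.09)²) = √(28672.260120 + 26363.177129) = 234.5963 km
  T2: √((-0.0288·111.32)² + (-0.7289·68.09)²) = √(10.278539 + 2463.216408) = 49.7342 km
  T3: √((3.1571·111.32)² + (-1.2918·68.09)²) = √(123515.958181 + 7736.726221) = 362.2881 km
  T4: √((2.9977·111.32)² + (-1.0962·68.09)²) = √(111358.335589 + 5571.168114) = 341.9496 km
  T5: √((2.6937·111.32)² + (-2.1070·68.09)²) = √(89917.629256 + 20582.386991) = 332.4154 km
  → nearest: T2 (49.7342 km)
Q3 at 53.2781°N, 11.7839°E:
  T1: √((-0.8670·111.32)² + (0.2286·68.09)²) = √(9315.037129 + 242.280868) = 97.7615 km
  T2: √((-2.4169·111.32)² + (1.8843·68.09)²) = √(72387.530135 + 16461.399868) = 298.0754 km
  T3: √((0.7690·111.32)² + (1.3214·68.09)²) = √(7328.229722 + 8095.343349) = 124.1917 km
  T4: √((0.6096·111.32)² + (1.5170·68.09)²) = √(4605.070804 + 10669.346754) = 123.5897 km
  T5: √((0.3056·111.32)² + (0.5062·68.09)²) = √(1157.319032 + 1187.984981) = 48.4283 km
  → nearest: T5 (48.4283 km)
Q4 at 52.8806°N, 13.7768°E:
  T1: √((-0.4695·111.32)² + (-1.7643·68.09)²) = √(2731.603047 + 14431.502090) = 131.0080 km
  T2: √((-2.0194·111.32)² + (-0.1086·68.09)²) = √(50534.863757 + 54.679725) = 224.9212 km
  T3: √((1.1665·111.32)² + (-0.6715·68.09)²) = √(16862.263889 + 2090.541062) = 137.6692 km
  T4: √((1.0071·111.32)² + (-0.4759·68.09)²) = √(12568.735510 + 1050.021225) = 116.6994 km
  T5: √((0.7031·111.32)² + (-1.4867·68.09)²) = √(6126.050763 + 10247.392032) = 127.9588 km
  → nearest: T4 (116.6994 km)
Q5 at 54.0117°N, 12.5190°E:
  T1: √((-1.6006·111.32)² + (-0.5065·68.09)²) = √(31747.681919 + 1189.393519) = 181.4857 km
  T2: √((-3.1505·111.32)² + (1.1492·68.09)²) = √(123000.071311 + 6122.910383) = 359.3369 km
  T3: √((0.0354·111.32)² + (0.5863·68.09)²) = √(15.529337 + 1593.699575) = 40.1152 km
  T4: √((-0.1240·111.32)² + (0.7819·68.09)²) = √(190.541582 + 2834.451920) = 54.9999 km
  T5: √((-0.4280·111.32)² + (-0.2289·68.09)²) = √(2270.042213 + 242.917193) = 50.1294 km
  → nearest: T3 (40.1152 km)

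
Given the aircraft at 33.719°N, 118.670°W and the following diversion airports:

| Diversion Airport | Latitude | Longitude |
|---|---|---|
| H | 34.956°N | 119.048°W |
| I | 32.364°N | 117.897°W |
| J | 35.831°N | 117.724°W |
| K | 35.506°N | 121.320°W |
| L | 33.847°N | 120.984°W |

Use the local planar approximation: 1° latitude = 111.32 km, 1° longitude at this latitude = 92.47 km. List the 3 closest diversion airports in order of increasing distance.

H, I, L

Distances from 33.719°N, 118.670°W:
H: 142.070 km
I: 166.918 km
J: 250.854 km
K: 315.626 km
L: 214.449 km
Sorted: H (142.070 km) < I (166.918 km) < L (214.449 km) < J (250.854 km) < K (315.626 km)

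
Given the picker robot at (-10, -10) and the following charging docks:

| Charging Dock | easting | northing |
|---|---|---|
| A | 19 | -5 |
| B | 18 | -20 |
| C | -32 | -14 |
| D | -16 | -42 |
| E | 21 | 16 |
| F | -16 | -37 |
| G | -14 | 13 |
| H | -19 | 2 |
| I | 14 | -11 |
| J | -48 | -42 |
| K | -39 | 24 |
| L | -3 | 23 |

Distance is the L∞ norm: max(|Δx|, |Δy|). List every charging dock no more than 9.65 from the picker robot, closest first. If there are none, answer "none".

none

Distances from (-10, -10):
A: max(|29|, |5|) = 29
B: max(|28|, |-10|) = 28
C: max(|-22|, |-4|) = 22
D: max(|-6|, |-32|) = 32
E: max(|31|, |26|) = 31
F: max(|-6|, |-27|) = 27
G: max(|-4|, |23|) = 23
H: max(|-9|, |12|) = 12
I: max(|24|, |-1|) = 24
J: max(|-38|, |-32|) = 38
K: max(|-29|, |34|) = 34
L: max(|7|, |33|) = 33
Threshold 9.65: none within range.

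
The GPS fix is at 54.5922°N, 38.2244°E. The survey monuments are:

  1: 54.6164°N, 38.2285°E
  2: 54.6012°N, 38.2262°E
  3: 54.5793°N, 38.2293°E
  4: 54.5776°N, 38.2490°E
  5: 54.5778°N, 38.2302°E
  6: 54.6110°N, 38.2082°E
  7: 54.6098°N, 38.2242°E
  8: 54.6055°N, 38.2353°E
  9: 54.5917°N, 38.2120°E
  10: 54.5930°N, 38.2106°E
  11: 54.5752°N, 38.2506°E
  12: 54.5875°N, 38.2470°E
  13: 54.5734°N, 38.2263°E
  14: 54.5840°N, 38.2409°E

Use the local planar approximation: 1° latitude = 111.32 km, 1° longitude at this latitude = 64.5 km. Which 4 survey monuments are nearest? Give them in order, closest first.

Distances from 54.5922°N, 38.2244°E:
1: √((0.0242·111.32)² + (0.0041·64.5)²) = √(7.257334 + 0.069934) = 2.7069 km
2: √((0.0090·111.32)² + (0.0018·64.5)²) = √(1.003764 + 0.013479) = 1.0086 km
3: √((-0.0129·111.32)² + (0.0049·64.5)²) = √(2.062176 + 0.099888) = 1.4704 km
4: √((-0.0146·111.32)² + (0.0246·64.5)²) = √(2.641509 + 2.517617) = 2.2714 km
5: √((-0.0144·111.32)² + (0.0058·64.5)²) = √(2.569635 + 0.139951) = 1.6461 km
6: √((0.0188·111.32)² + (-0.0162·64.5)²) = √(4.379879 + 1.091816) = 2.3392 km
7: √((0.0176·111.32)² + (-0.0002·64.5)²) = √(3.838590 + 0.000166) = 1.9593 km
8: √((0.0133·111.32)² + (0.0109·64.5)²) = √(2.192046 + 0.494279) = 1.6390 km
9: √((-0.0005·111.32)² + (-0.0124·64.5)²) = √(0.003098 + 0.639680) = 0.8017 km
10: √((0.0008·111.32)² + (-0.0138·64.5)²) = √(0.007931 + 0.792278) = 0.8945 km
11: √((-0.0170·111.32)² + (0.0262·64.5)²) = √(3.581329 + 2.855762) = 2.5371 km
12: √((-0.0047·111.32)² + (0.0226·64.5)²) = √(0.273742 + 2.124889) = 1.5488 km
13: √((-0.0188·111.32)² + (0.0019·64.5)²) = √(4.379879 + 0.015019) = 2.0964 km
14: √((-0.0082·111.32)² + (0.0165·64.5)²) = √(0.833248 + 1.132628) = 1.4021 km
Sorted: 9 (0.8017 km) < 10 (0.8945 km) < 2 (1.0086 km) < 14 (1.4021 km) < 3 (1.4704 km) < 12 (1.5488 km) < …

9, 10, 2, 14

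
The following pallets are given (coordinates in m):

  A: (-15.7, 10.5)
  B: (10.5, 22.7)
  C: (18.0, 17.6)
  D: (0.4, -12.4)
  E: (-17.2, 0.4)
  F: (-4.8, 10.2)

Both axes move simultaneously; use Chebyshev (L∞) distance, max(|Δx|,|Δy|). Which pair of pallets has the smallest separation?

B and C

Pairwise distances:
A–B: 26.2 m
A–C: 33.7 m
A–D: 22.9 m
A–E: 10.1 m
A–F: 10.9 m
B–C: 7.5 m
B–D: 35.1 m
B–E: 27.7 m
B–F: 15.3 m
C–D: 30.0 m
C–E: 35.2 m
C–F: 22.8 m
D–E: 17.6 m
D–F: 22.6 m
E–F: 12.4 m
Closest pair: B–C at 7.5 m.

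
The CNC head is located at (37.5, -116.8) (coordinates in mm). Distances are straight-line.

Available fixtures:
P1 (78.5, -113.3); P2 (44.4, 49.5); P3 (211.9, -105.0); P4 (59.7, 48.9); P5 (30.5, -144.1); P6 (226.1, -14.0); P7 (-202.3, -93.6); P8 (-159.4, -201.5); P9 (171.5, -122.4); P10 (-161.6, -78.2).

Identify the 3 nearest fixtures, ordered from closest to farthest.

P5, P1, P9

Distances from (37.5, -116.8):
P1: √((41.0)² + (3.5)²) = √(1681.000 + 12.250) = 41.1 mm
P2: √((6.9)² + (166.3)²) = √(47.610 + 27655.690) = 166.4 mm
P3: √((174.4)² + (11.8)²) = √(30415.360 + 139.240) = 174.8 mm
P4: √((22.2)² + (165.7)²) = √(492.840 + 27456.490) = 167.2 mm
P5: √((-7.0)² + (-27.3)²) = √(49.000 + 745.290) = 28.2 mm
P6: √((188.6)² + (102.8)²) = √(35569.960 + 10567.840) = 214.8 mm
P7: √((-239.8)² + (23.2)²) = √(57504.040 + 538.240) = 240.9 mm
P8: √((-196.9)² + (-84.7)²) = √(38769.610 + 7174.090) = 214.3 mm
P9: √((134.0)² + (-5.6)²) = √(17956.000 + 31.360) = 134.1 mm
P10: √((-199.1)² + (38.6)²) = √(39640.810 + 1489.960) = 202.8 mm
Sorted: P5 (28.2 mm) < P1 (41.1 mm) < P9 (134.1 mm) < P2 (166.4 mm) < P4 (167.2 mm) < …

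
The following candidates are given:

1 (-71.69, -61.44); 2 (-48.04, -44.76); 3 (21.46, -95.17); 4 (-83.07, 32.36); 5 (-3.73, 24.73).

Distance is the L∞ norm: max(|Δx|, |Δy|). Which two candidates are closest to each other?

Pairwise distances:
1–2: max(|23.65|, |16.68|) = 23.65
2–5: max(|44.31|, |69.49|) = 69.49
2–3: max(|69.50|, |-50.41|) = 69.50
2–4: max(|-35.03|, |77.12|) = 77.12
4–5: max(|79.34|, |-7.63|) = 79.34
1–5: max(|67.96|, |86.17|) = 86.17
1–3: max(|93.15|, |-33.73|) = 93.15
1–4: max(|-11.38|, |93.80|) = 93.80
3–5: max(|-25.19|, |119.90|) = 119.90
3–4: max(|-104.53|, |127.53|) = 127.53
Closest pair: 1–2 at 23.65.

1 and 2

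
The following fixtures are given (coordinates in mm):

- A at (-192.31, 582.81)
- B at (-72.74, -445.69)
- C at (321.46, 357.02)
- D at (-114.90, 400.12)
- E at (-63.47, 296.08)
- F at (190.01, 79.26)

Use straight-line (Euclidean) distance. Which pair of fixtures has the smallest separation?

D and E

Pairwise distances:
A–B: 1035.43 mm
A–C: 561.20 mm
A–D: 198.41 mm
A–E: 314.35 mm
A–F: 632.24 mm
B–C: 894.28 mm
B–D: 846.86 mm
B–E: 741.83 mm
B–F: 587.03 mm
C–D: 438.48 mm
C–E: 389.72 mm
C–F: 307.29 mm
D–E: 116.06 mm
D–F: 442.63 mm
E–F: 333.56 mm
Closest pair: D–E at 116.06 mm.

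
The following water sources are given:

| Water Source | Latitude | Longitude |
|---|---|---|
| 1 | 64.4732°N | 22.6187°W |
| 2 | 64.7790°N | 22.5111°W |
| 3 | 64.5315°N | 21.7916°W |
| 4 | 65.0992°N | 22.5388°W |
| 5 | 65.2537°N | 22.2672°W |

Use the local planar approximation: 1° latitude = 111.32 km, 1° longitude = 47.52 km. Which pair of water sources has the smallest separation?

4 and 5

Pairwise distances:
1–2: √((0.3058·111.32)² + (0.1076·47.52)²) = √(1158.834343 + 26.144323) = 34.4235 km
1–3: √((0.0583·111.32)² + (0.8271·47.52)²) = √(42.119529 + 1544.788066) = 39.8360 km
1–4: √((0.6260·111.32)² + (0.0799·47.52)²) = √(4856.183195 + 14.416055) = 69.7897 km
1–5: √((0.7805·111.32)² + (0.3515·47.52)²) = √(7549.048405 + 278.999563) = 88.4763 km
2–3: √((-0.2475·111.32)² + (0.7195·47.52)²) = √(759.096173 + 1168.999864) = 43.9101 km
2–4: √((0.3202·111.32)² + (-0.0277·47.52)²) = √(1270.542072 + 1.732656) = 35.6690 km
2–5: √((0.4747·111.32)² + (0.2439·47.52)²) = √(2792.446484 + 134.331067) = 54.0997 km
3–4: √((0.5677·111.32)² + (-0.7472·47.52)²) = √(3993.780423 + 1260.743072) = 72.4881 km
3–5: √((0.7222·111.32)² + (-0.4756·47.52)²) = √(6463.404905 + 510.783143) = 83.5116 km
4–5: √((0.1545·111.32)² + (0.2716·47.52)²) = √(295.803537 + 166.575987) = 21.5030 km
Closest pair: 4–5 at 21.5030 km.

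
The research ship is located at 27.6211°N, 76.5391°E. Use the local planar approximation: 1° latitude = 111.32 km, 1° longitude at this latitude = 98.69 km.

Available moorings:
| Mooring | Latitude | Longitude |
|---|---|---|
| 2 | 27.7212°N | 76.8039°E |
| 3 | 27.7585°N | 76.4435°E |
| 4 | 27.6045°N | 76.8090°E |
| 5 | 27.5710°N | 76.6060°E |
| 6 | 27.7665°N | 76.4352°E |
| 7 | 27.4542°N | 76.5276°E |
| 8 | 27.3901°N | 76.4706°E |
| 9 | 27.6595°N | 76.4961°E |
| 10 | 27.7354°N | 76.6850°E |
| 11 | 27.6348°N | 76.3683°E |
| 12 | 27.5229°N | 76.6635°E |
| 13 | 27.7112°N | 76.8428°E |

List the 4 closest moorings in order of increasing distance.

Distances from 27.6211°N, 76.5391°E:
2: 28.4097 km
3: 17.9712 km
4: 26.7005 km
5: 8.6427 km
6: 19.1605 km
7: 18.6139 km
8: 26.5887 km
9: 6.0234 km
10: 19.2152 km
11: 16.9251 km
12: 16.4386 km
13: 31.6058 km
Sorted: 9 (6.0234 km) < 5 (8.6427 km) < 12 (16.4386 km) < 11 (16.9251 km) < 3 (17.9712 km) < 7 (18.6139 km) < …

9, 5, 12, 11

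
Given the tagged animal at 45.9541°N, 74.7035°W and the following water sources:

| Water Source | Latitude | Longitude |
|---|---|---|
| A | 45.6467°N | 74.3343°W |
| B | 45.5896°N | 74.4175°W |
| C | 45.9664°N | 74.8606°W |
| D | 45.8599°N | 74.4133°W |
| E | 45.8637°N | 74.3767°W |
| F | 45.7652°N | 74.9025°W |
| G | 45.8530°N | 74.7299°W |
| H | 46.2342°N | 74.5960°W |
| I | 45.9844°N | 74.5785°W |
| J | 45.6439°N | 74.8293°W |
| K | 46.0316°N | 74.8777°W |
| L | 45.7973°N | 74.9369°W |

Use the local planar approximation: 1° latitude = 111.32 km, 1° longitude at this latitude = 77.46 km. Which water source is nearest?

Distances from 45.9541°N, 74.7035°W:
A: 44.5965 km
B: 46.2299 km
C: 12.2458 km
D: 24.8045 km
E: 27.2409 km
F: 26.0730 km
G: 11.4387 km
H: 32.2735 km
I: 10.2532 km
J: 35.8800 km
K: 16.0158 km
L: 25.1303 km
Minimum: I at 10.2532 km.

I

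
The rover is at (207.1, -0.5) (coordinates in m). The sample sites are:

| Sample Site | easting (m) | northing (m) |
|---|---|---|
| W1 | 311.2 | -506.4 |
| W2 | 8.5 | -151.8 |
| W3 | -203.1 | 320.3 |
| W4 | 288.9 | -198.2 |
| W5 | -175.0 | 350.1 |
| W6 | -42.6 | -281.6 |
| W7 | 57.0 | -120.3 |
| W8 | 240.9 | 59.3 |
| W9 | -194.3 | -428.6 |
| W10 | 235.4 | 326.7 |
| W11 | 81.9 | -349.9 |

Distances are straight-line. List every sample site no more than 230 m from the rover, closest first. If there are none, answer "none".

Distances from (207.1, -0.5):
W1: √((104.1)² + (-505.9)²) = √(10836.810 + 255934.810) = 516.5 m
W2: √((-198.6)² + (-151.3)²) = √(39441.960 + 22891.690) = 249.7 m
W3: √((-410.2)² + (320.8)²) = √(168264.040 + 102912.640) = 520.7 m
W4: √((81.8)² + (-197.7)²) = √(6691.240 + 39085.290) = 214.0 m
W5: √((-382.1)² + (350.6)²) = √(146000.410 + 122920.360) = 518.6 m
W6: √((-249.7)² + (-281.1)²) = √(62350.090 + 79017.210) = 376.0 m
W7: √((-150.1)² + (-119.8)²) = √(22530.010 + 14352.040) = 192.0 m
W8: √((33.8)² + (59.8)²) = √(1142.440 + 3576.040) = 68.7 m
W9: √((-401.4)² + (-428.1)²) = √(161121.960 + 183269.610) = 586.8 m
W10: √((28.3)² + (327.2)²) = √(800.890 + 107059.840) = 328.4 m
W11: √((-125.2)² + (-349.4)²) = √(15675.040 + 122080.360) = 371.2 m
Threshold 230 m: W8 (68.7 m), W7 (192.0 m), W4 (214.0 m) are within range.

W8, W7, W4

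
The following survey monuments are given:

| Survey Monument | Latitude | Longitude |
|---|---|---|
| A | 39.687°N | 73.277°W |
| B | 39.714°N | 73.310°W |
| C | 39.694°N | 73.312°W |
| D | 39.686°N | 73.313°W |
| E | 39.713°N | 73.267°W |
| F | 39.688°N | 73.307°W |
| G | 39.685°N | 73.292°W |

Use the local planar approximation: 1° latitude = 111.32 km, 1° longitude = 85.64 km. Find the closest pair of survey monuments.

Pairwise distances:
A–B: 4.126 km
A–C: 3.097 km
A–D: 3.085 km
A–E: 3.018 km
A–F: 2.572 km
A–G: 1.304 km
B–C: 2.233 km
B–D: 3.128 km
B–E: 3.684 km
B–F: 2.906 km
B–G: 3.577 km
C–D: 0.895 km
C–E: 4.396 km
C–F: 0.793 km
C–G: 1.984 km
D–E: 4.955 km
D–F: 0.560 km
D–G: 1.802 km
E–F: 4.414 km
E–G: 3.781 km
F–G: 1.327 km
Closest pair: D–F at 0.560 km.

D and F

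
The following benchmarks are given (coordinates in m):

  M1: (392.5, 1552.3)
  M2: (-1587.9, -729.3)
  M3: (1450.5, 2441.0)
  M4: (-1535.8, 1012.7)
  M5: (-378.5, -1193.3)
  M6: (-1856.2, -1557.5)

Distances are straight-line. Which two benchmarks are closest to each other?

M2 and M6

Pairwise distances:
M2–M6: 870.6 m
M2–M5: 1295.4 m
M1–M3: 1381.7 m
M5–M6: 1521.9 m
M2–M4: 1742.8 m
M1–M4: 2002.4 m
M4–M5: 2491.1 m
M4–M6: 2590.1 m
M1–M5: 2851.8 m
M1–M2: 3021.2 m
M3–M4: 3310.3 m
M1–M6: 3837.6 m
M3–M5: 4068.6 m
M2–M3: 4391.2 m
M3–M6: 5188.7 m
Closest pair: M2–M6 at 870.6 m.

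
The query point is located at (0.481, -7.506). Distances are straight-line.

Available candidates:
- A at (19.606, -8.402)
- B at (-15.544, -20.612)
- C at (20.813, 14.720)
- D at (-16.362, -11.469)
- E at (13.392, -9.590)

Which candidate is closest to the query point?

Distances from (0.481, -7.506):
A: 19.146
B: 20.702
C: 30.123
D: 17.303
E: 13.078
Minimum: E at 13.078.

E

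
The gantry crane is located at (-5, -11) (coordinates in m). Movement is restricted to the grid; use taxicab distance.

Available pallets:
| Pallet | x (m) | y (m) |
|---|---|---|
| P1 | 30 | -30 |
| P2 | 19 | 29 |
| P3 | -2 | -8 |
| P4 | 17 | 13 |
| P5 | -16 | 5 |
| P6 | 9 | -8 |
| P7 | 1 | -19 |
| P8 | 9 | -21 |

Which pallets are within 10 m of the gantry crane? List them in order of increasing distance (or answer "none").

Distances from (-5, -11):
P1: |35| + |-19| = 35 + 19 = 54 m
P2: |24| + |40| = 24 + 40 = 64 m
P3: |3| + |3| = 3 + 3 = 6 m
P4: |22| + |24| = 22 + 24 = 46 m
P5: |-11| + |16| = 11 + 16 = 27 m
P6: |14| + |3| = 14 + 3 = 17 m
P7: |6| + |-8| = 6 + 8 = 14 m
P8: |14| + |-10| = 14 + 10 = 24 m
Threshold 10 m: P3 (6 m) is within range.

P3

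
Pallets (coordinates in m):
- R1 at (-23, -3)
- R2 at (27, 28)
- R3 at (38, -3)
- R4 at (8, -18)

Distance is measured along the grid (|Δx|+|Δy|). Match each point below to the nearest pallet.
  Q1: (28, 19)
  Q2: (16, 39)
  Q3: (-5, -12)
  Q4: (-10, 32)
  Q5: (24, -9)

Q1→R2; Q2→R2; Q3→R4; Q4→R2; Q5→R3

Q1 at (28, 19):
  R1: |-51| + |-22| = 51 + 22 = 73 m
  R2: |-1| + |9| = 1 + 9 = 10 m
  R3: |10| + |-22| = 10 + 22 = 32 m
  R4: |-20| + |-37| = 20 + 37 = 57 m
  → nearest: R2 (10 m)
Q2 at (16, 39):
  R1: |-39| + |-42| = 39 + 42 = 81 m
  R2: |11| + |-11| = 11 + 11 = 22 m
  R3: |22| + |-42| = 22 + 42 = 64 m
  R4: |-8| + |-57| = 8 + 57 = 65 m
  → nearest: R2 (22 m)
Q3 at (-5, -12):
  R1: |-18| + |9| = 18 + 9 = 27 m
  R2: |32| + |40| = 32 + 40 = 72 m
  R3: |43| + |9| = 43 + 9 = 52 m
  R4: |13| + |-6| = 13 + 6 = 19 m
  → nearest: R4 (19 m)
Q4 at (-10, 32):
  R1: |-13| + |-35| = 13 + 35 = 48 m
  R2: |37| + |-4| = 37 + 4 = 41 m
  R3: |48| + |-35| = 48 + 35 = 83 m
  R4: |18| + |-50| = 18 + 50 = 68 m
  → nearest: R2 (41 m)
Q5 at (24, -9):
  R1: |-47| + |6| = 47 + 6 = 53 m
  R2: |3| + |37| = 3 + 37 = 40 m
  R3: |14| + |6| = 14 + 6 = 20 m
  R4: |-16| + |-9| = 16 + 9 = 25 m
  → nearest: R3 (20 m)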